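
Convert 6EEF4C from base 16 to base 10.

Expand by place value (powers of 16):
Digit values: E = 14, F = 15, C = 12
6EEF4C = 6 × 16^5 + 14 × 16^4 + 14 × 16^3 + 15 × 16^2 + 4 × 16^1 + 12 × 16^0
= 6 × 1048576 + 14 × 65536 + 14 × 4096 + 15 × 256 + 4 × 16 + 12 × 1
= 6291456 + 917504 + 57344 + 3840 + 64 + 12
= 7270220



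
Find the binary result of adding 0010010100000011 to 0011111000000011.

Add column by column from the right: bit + bit + carry-in; write the sum mod 2, carry 1 when the sum is 2 or 3.
carry:  0111100000000110
        0010010100000011
+       0011111000000011
------------------------
       00110001100000110
(the carry out of the leftmost column, 0, becomes the leading bit)
Decimal check:
  0010010100000011 = 8192 + 1024 + 256 + 2 + 1 = 9475
  0011111000000011 = 8192 + 4096 + 2048 + 1024 + 512 + 2 + 1 = 15875
  9475 + 15875 = 25350, and 00110001100000110 = 16384 + 8192 + 512 + 256 + 4 + 2 = 25350 ✓



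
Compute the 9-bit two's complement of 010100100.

Original: 010100100
Step 1 - Invert all bits: 101011011
Step 2 - Add 1: 101011100
Verification: 010100100 + 101011100 = 1000000000; discarding the end carry (carry out of the top bit) leaves the 9-bit value 000000000, as required for x + (-x)



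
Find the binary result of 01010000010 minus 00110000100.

Method 1 - Direct subtraction (column by column from the right: bit − bit − borrow-in; if negative, add 2 and borrow 1 from the next column):
borrow: 01111111000
        01010000010
-       00110000100
-------------------
        00011111110

Method 2 - Add two's complement:
Two's complement of 00110000100: invert → 11001111011, add 1 → 11001111100
  01010000010
+ 11001111100
-------------
 100011111110  (end carry out of the top bit = 1)
Discarding the end carry: 00011111110
Decimal check:
  01010000010 = 512 + 128 + 2 = 642
  00110000100 = 256 + 128 + 4 = 388
  642 - 388 = 254, and 00011111110 = 128 + 64 + 32 + 16 + 8 + 4 + 2 = 254 ✓



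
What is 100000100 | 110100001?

OR: 1 when either bit is 1
  100000100
| 110100001
-----------
  110100101
Decimal: 260 | 417 = 421



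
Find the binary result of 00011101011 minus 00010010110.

Method 1 - Direct subtraction (column by column from the right: bit − bit − borrow-in; if negative, add 2 and borrow 1 from the next column):
borrow: 00000101000
        00011101011
-       00010010110
-------------------
        00001010101

Method 2 - Add two's complement:
Two's complement of 00010010110: invert → 11101101001, add 1 → 11101101010
  00011101011
+ 11101101010
-------------
 100001010101  (end carry out of the top bit = 1)
Discarding the end carry: 00001010101
Decimal check:
  00011101011 = 128 + 64 + 32 + 8 + 2 + 1 = 235
  00010010110 = 128 + 16 + 4 + 2 = 150
  235 - 150 = 85, and 00001010101 = 64 + 16 + 4 + 1 = 85 ✓



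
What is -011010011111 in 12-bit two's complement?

Original: 011010011111
Step 1 - Invert all bits: 100101100000
Step 2 - Add 1: 100101100001
Verification: 011010011111 + 100101100001 = 1000000000000; discarding the end carry (carry out of the top bit) leaves the 12-bit value 000000000000, as required for x + (-x)



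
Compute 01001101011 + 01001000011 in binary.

Add column by column from the right: bit + bit + carry-in; write the sum mod 2, carry 1 when the sum is 2 or 3.
carry:  10010000110
        01001101011
+       01001000011
-------------------
       010010101110
(the carry out of the leftmost column, 0, becomes the leading bit)
Decimal check:
  01001101011 = 512 + 64 + 32 + 8 + 2 + 1 = 619
  01001000011 = 512 + 64 + 2 + 1 = 579
  619 + 579 = 1198, and 010010101110 = 1024 + 128 + 32 + 8 + 4 + 2 = 1198 ✓



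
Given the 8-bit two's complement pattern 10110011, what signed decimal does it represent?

Binary: 10110011
Sign bit: 1 (negative)
Invert: 01001100
Add 1:  01001101
Magnitude: 01001101 = 64 + 8 + 4 + 1 = 77
Value: -77



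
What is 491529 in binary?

Using repeated division by 2:
491529 ÷ 2 = 245764 remainder 1
245764 ÷ 2 = 122882 remainder 0
122882 ÷ 2 = 61441 remainder 0
61441 ÷ 2 = 30720 remainder 1
30720 ÷ 2 = 15360 remainder 0
15360 ÷ 2 = 7680 remainder 0
7680 ÷ 2 = 3840 remainder 0
3840 ÷ 2 = 1920 remainder 0
1920 ÷ 2 = 960 remainder 0
960 ÷ 2 = 480 remainder 0
480 ÷ 2 = 240 remainder 0
240 ÷ 2 = 120 remainder 0
120 ÷ 2 = 60 remainder 0
60 ÷ 2 = 30 remainder 0
30 ÷ 2 = 15 remainder 0
15 ÷ 2 = 7 remainder 1
7 ÷ 2 = 3 remainder 1
3 ÷ 2 = 1 remainder 1
1 ÷ 2 = 0 remainder 1
Reading remainders bottom to top: 1111000000000001001



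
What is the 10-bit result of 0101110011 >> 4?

Original: 0101110011 (decimal 371)
Shift right by 4 positions
Drop the 4 low bits; fill with zeros on the left
Result: 0000010111 (decimal 23)
Equivalent: 371 >> 4 = 371 ÷ 2^4 = 23



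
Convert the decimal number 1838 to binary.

Using repeated division by 2:
1838 ÷ 2 = 919 remainder 0
919 ÷ 2 = 459 remainder 1
459 ÷ 2 = 229 remainder 1
229 ÷ 2 = 114 remainder 1
114 ÷ 2 = 57 remainder 0
57 ÷ 2 = 28 remainder 1
28 ÷ 2 = 14 remainder 0
14 ÷ 2 = 7 remainder 0
7 ÷ 2 = 3 remainder 1
3 ÷ 2 = 1 remainder 1
1 ÷ 2 = 0 remainder 1
Reading remainders bottom to top: 11100101110



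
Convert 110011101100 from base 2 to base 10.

Sum of powers of 2 for each 1-bit:
2^2 + 2^3 + 2^5 + 2^6 + 2^7 + 2^10 + 2^11
= 4 + 8 + 32 + 64 + 128 + 1024 + 2048
= 3308



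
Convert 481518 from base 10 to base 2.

Using repeated division by 2:
481518 ÷ 2 = 240759 remainder 0
240759 ÷ 2 = 120379 remainder 1
120379 ÷ 2 = 60189 remainder 1
60189 ÷ 2 = 30094 remainder 1
30094 ÷ 2 = 15047 remainder 0
15047 ÷ 2 = 7523 remainder 1
7523 ÷ 2 = 3761 remainder 1
3761 ÷ 2 = 1880 remainder 1
1880 ÷ 2 = 940 remainder 0
940 ÷ 2 = 470 remainder 0
470 ÷ 2 = 235 remainder 0
235 ÷ 2 = 117 remainder 1
117 ÷ 2 = 58 remainder 1
58 ÷ 2 = 29 remainder 0
29 ÷ 2 = 14 remainder 1
14 ÷ 2 = 7 remainder 0
7 ÷ 2 = 3 remainder 1
3 ÷ 2 = 1 remainder 1
1 ÷ 2 = 0 remainder 1
Reading remainders bottom to top: 1110101100011101110



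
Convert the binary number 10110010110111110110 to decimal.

Sum of powers of 2 for each 1-bit:
2^1 + 2^2 + 2^4 + 2^5 + 2^6 + 2^7 + 2^8 + 2^10 + 2^11 + 2^13 + 2^16 + 2^17 + 2^19
= 2 + 4 + 16 + 32 + 64 + 128 + 256 + 1024 + 2048 + 8192 + 65536 + 131072 + 524288
= 732662



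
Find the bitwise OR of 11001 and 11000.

OR: 1 when either bit is 1
  11001
| 11000
-------
  11001
Decimal: 25 | 24 = 25



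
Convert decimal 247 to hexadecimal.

Using repeated division by 16 (digits 10–15 are A–F):
247 ÷ 16 = 15 remainder 7
15 ÷ 16 = 0 remainder 15 (F)
Reading remainders bottom to top: F7



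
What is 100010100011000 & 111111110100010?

AND: 1 only when both bits are 1
  100010100011000
& 111111110100010
-----------------
  100010100000000
Decimal: 17688 & 32674 = 17664



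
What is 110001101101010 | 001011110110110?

OR: 1 when either bit is 1
  110001101101010
| 001011110110110
-----------------
  111011111111110
Decimal: 25450 | 6070 = 30718



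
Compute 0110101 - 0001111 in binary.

Method 1 - Direct subtraction (column by column from the right: bit − bit − borrow-in; if negative, add 2 and borrow 1 from the next column):
borrow: 0011100
        0110101
-       0001111
---------------
        0100110

Method 2 - Add two's complement:
Two's complement of 0001111: invert → 1110000, add 1 → 1110001
  0110101
+ 1110001
---------
 10100110  (end carry out of the top bit = 1)
Discarding the end carry: 0100110
Decimal check:
  0110101 = 32 + 16 + 4 + 1 = 53
  0001111 = 8 + 4 + 2 + 1 = 15
  53 - 15 = 38, and 0100110 = 32 + 4 + 2 = 38 ✓



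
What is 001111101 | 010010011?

OR: 1 when either bit is 1
  001111101
| 010010011
-----------
  011111111
Decimal: 125 | 147 = 255



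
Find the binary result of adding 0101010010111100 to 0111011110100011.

Add column by column from the right: bit + bit + carry-in; write the sum mod 2, carry 1 when the sum is 2 or 3.
carry:  1110111101000000
        0101010010111100
+       0111011110100011
------------------------
       01100110001011111
(the carry out of the leftmost column, 0, becomes the leading bit)
Decimal check:
  0101010010111100 = 16384 + 4096 + 1024 + 128 + 32 + 16 + 8 + 4 = 21692
  0111011110100011 = 16384 + 8192 + 4096 + 1024 + 512 + 256 + 128 + 32 + 2 + 1 = 30627
  21692 + 30627 = 52319, and 01100110001011111 = 32768 + 16384 + 2048 + 1024 + 64 + 16 + 8 + 4 + 2 + 1 = 52319 ✓



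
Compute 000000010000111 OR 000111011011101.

OR: 1 when either bit is 1
  000000010000111
| 000111011011101
-----------------
  000111011011111
Decimal: 135 | 3805 = 3807



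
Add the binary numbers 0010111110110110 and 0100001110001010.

Add column by column from the right: bit + bit + carry-in; write the sum mod 2, carry 1 when the sum is 2 or 3.
carry:  0001111101111100
        0010111110110110
+       0100001110001010
------------------------
       00111001101000000
(the carry out of the leftmost column, 0, becomes the leading bit)
Decimal check:
  0010111110110110 = 8192 + 2048 + 1024 + 512 + 256 + 128 + 32 + 16 + 4 + 2 = 12214
  0100001110001010 = 16384 + 512 + 256 + 128 + 8 + 2 = 17290
  12214 + 17290 = 29504, and 00111001101000000 = 16384 + 8192 + 4096 + 512 + 256 + 64 = 29504 ✓



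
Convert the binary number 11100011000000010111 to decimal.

Sum of powers of 2 for each 1-bit:
2^0 + 2^1 + 2^2 + 2^4 + 2^12 + 2^13 + 2^17 + 2^18 + 2^19
= 1 + 2 + 4 + 16 + 4096 + 8192 + 131072 + 262144 + 524288
= 929815



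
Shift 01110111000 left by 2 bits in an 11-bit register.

Original: 01110111000 (decimal 952)
Shift left by 2 positions
Append 2 zeros on the right and drop the 2 high bits that overflow the 11-bit width
Result: 11011100000 (decimal 1760)
Equivalent: 952 << 2 = 952 × 2^2 = 3808, truncated to 11 bits = 1760



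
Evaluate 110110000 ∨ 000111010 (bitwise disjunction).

OR: 1 when either bit is 1
  110110000
| 000111010
-----------
  110111010
Decimal: 432 | 58 = 442



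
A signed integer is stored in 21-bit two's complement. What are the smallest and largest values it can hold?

For 21-bit two's complement:
Minimum: -2^20 = -1048576
Maximum: 2^20 - 1 = 1048575



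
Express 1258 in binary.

Using repeated division by 2:
1258 ÷ 2 = 629 remainder 0
629 ÷ 2 = 314 remainder 1
314 ÷ 2 = 157 remainder 0
157 ÷ 2 = 78 remainder 1
78 ÷ 2 = 39 remainder 0
39 ÷ 2 = 19 remainder 1
19 ÷ 2 = 9 remainder 1
9 ÷ 2 = 4 remainder 1
4 ÷ 2 = 2 remainder 0
2 ÷ 2 = 1 remainder 0
1 ÷ 2 = 0 remainder 1
Reading remainders bottom to top: 10011101010



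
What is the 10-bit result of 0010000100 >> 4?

Original: 0010000100 (decimal 132)
Shift right by 4 positions
Drop the 4 low bits; fill with zeros on the left
Result: 0000001000 (decimal 8)
Equivalent: 132 >> 4 = 132 ÷ 2^4 = 8



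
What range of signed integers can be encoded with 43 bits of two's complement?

For 43-bit two's complement:
Minimum: -2^42 = -4398046511104
Maximum: 2^42 - 1 = 4398046511103



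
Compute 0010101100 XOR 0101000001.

XOR: 1 when bits differ
  0010101100
^ 0101000001
------------
  0111101101
Decimal: 172 ^ 321 = 493



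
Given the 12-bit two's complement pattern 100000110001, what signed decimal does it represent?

Binary: 100000110001
Sign bit: 1 (negative)
Invert: 011111001110
Add 1:  011111001111
Magnitude: 011111001111 = 1024 + 512 + 256 + 128 + 64 + 8 + 4 + 2 + 1 = 1999
Value: -1999



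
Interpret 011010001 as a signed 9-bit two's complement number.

Binary: 011010001
Sign bit: 0 (non-negative)
Read directly as an unsigned value:
011010001 = 128 + 64 + 16 + 1 = 209
Value: 209



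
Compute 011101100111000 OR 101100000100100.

OR: 1 when either bit is 1
  011101100111000
| 101100000100100
-----------------
  111101100111100
Decimal: 15160 | 22564 = 31548



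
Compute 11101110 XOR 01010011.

XOR: 1 when bits differ
  11101110
^ 01010011
----------
  10111101
Decimal: 238 ^ 83 = 189



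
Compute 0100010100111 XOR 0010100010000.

XOR: 1 when bits differ
  0100010100111
^ 0010100010000
---------------
  0110110110111
Decimal: 2215 ^ 1296 = 3511



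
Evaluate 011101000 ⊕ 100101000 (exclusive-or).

XOR: 1 when bits differ
  011101000
^ 100101000
-----------
  111000000
Decimal: 232 ^ 296 = 448



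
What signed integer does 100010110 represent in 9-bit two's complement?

Binary: 100010110
Sign bit: 1 (negative)
Invert: 011101001
Add 1:  011101010
Magnitude: 011101010 = 128 + 64 + 32 + 8 + 2 = 234
Value: -234



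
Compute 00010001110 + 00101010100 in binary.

Add column by column from the right: bit + bit + carry-in; write the sum mod 2, carry 1 when the sum is 2 or 3.
carry:  00000111000
        00010001110
+       00101010100
-------------------
       000111100010
(the carry out of the leftmost column, 0, becomes the leading bit)
Decimal check:
  00010001110 = 128 + 8 + 4 + 2 = 142
  00101010100 = 256 + 64 + 16 + 4 = 340
  142 + 340 = 482, and 000111100010 = 256 + 128 + 64 + 32 + 2 = 482 ✓



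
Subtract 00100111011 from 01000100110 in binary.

Method 1 - Direct subtraction (column by column from the right: bit − bit − borrow-in; if negative, add 2 and borrow 1 from the next column):
borrow: 01111110110
        01000100110
-       00100111011
-------------------
        00011101011

Method 2 - Add two's complement:
Two's complement of 00100111011: invert → 11011000100, add 1 → 11011000101
  01000100110
+ 11011000101
-------------
 100011101011  (end carry out of the top bit = 1)
Discarding the end carry: 00011101011
Decimal check:
  01000100110 = 512 + 32 + 4 + 2 = 550
  00100111011 = 256 + 32 + 16 + 8 + 2 + 1 = 315
  550 - 315 = 235, and 00011101011 = 128 + 64 + 32 + 8 + 2 + 1 = 235 ✓



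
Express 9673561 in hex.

Using repeated division by 16 (digits 10–15 are A–F):
9673561 ÷ 16 = 604597 remainder 9
604597 ÷ 16 = 37787 remainder 5
37787 ÷ 16 = 2361 remainder 11 (B)
2361 ÷ 16 = 147 remainder 9
147 ÷ 16 = 9 remainder 3
9 ÷ 16 = 0 remainder 9
Reading remainders bottom to top: 939B59



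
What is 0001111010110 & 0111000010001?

AND: 1 only when both bits are 1
  0001111010110
& 0111000010001
---------------
  0001000010000
Decimal: 982 & 3601 = 528



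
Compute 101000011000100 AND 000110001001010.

AND: 1 only when both bits are 1
  101000011000100
& 000110001001010
-----------------
  000000001000000
Decimal: 20676 & 3146 = 64



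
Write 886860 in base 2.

Using repeated division by 2:
886860 ÷ 2 = 443430 remainder 0
443430 ÷ 2 = 221715 remainder 0
221715 ÷ 2 = 110857 remainder 1
110857 ÷ 2 = 55428 remainder 1
55428 ÷ 2 = 27714 remainder 0
27714 ÷ 2 = 13857 remainder 0
13857 ÷ 2 = 6928 remainder 1
6928 ÷ 2 = 3464 remainder 0
3464 ÷ 2 = 1732 remainder 0
1732 ÷ 2 = 866 remainder 0
866 ÷ 2 = 433 remainder 0
433 ÷ 2 = 216 remainder 1
216 ÷ 2 = 108 remainder 0
108 ÷ 2 = 54 remainder 0
54 ÷ 2 = 27 remainder 0
27 ÷ 2 = 13 remainder 1
13 ÷ 2 = 6 remainder 1
6 ÷ 2 = 3 remainder 0
3 ÷ 2 = 1 remainder 1
1 ÷ 2 = 0 remainder 1
Reading remainders bottom to top: 11011000100001001100



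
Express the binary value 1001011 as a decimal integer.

Sum of powers of 2 for each 1-bit:
2^0 + 2^1 + 2^3 + 2^6
= 1 + 2 + 8 + 64
= 75



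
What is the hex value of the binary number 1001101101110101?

Group into 4-bit nibbles from right:
  1001 = 9
  1011 = B
  0111 = 7
  0101 = 5
Result: 9B75



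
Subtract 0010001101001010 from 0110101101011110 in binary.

Method 1 - Direct subtraction (column by column from the right: bit − bit − borrow-in; if negative, add 2 and borrow 1 from the next column):
borrow: 0000000000000000
        0110101101011110
-       0010001101001010
------------------------
        0100100000010100

Method 2 - Add two's complement:
Two's complement of 0010001101001010: invert → 1101110010110101, add 1 → 1101110010110110
  0110101101011110
+ 1101110010110110
------------------
 10100100000010100  (end carry out of the top bit = 1)
Discarding the end carry: 0100100000010100
Decimal check:
  0110101101011110 = 16384 + 8192 + 2048 + 512 + 256 + 64 + 16 + 8 + 4 + 2 = 27486
  0010001101001010 = 8192 + 512 + 256 + 64 + 8 + 2 = 9034
  27486 - 9034 = 18452, and 0100100000010100 = 16384 + 2048 + 16 + 4 = 18452 ✓



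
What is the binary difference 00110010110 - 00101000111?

Method 1 - Direct subtraction (column by column from the right: bit − bit − borrow-in; if negative, add 2 and borrow 1 from the next column):
borrow: 00010011110
        00110010110
-       00101000111
-------------------
        00001001111

Method 2 - Add two's complement:
Two's complement of 00101000111: invert → 11010111000, add 1 → 11010111001
  00110010110
+ 11010111001
-------------
 100001001111  (end carry out of the top bit = 1)
Discarding the end carry: 00001001111
Decimal check:
  00110010110 = 256 + 128 + 16 + 4 + 2 = 406
  00101000111 = 256 + 64 + 4 + 2 + 1 = 327
  406 - 327 = 79, and 00001001111 = 64 + 8 + 4 + 2 + 1 = 79 ✓



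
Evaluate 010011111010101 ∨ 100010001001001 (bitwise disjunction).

OR: 1 when either bit is 1
  010011111010101
| 100010001001001
-----------------
  110011111011101
Decimal: 10197 | 17481 = 26589



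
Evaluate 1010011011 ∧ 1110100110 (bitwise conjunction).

AND: 1 only when both bits are 1
  1010011011
& 1110100110
------------
  1010000010
Decimal: 667 & 934 = 642



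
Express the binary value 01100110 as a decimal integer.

Sum of powers of 2 for each 1-bit:
2^1 + 2^2 + 2^5 + 2^6
= 2 + 4 + 32 + 64
= 102



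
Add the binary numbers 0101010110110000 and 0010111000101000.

Add column by column from the right: bit + bit + carry-in; write the sum mod 2, carry 1 when the sum is 2 or 3.
carry:  1111100001000000
        0101010110110000
+       0010111000101000
------------------------
       01000001111011000
(the carry out of the leftmost column, 0, becomes the leading bit)
Decimal check:
  0101010110110000 = 16384 + 4096 + 1024 + 256 + 128 + 32 + 16 = 21936
  0010111000101000 = 8192 + 2048 + 1024 + 512 + 32 + 8 = 11816
  21936 + 11816 = 33752, and 01000001111011000 = 32768 + 512 + 256 + 128 + 64 + 16 + 8 = 33752 ✓



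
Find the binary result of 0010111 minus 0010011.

Method 1 - Direct subtraction (column by column from the right: bit − bit − borrow-in; if negative, add 2 and borrow 1 from the next column):
borrow: 0000000
        0010111
-       0010011
---------------
        0000100

Method 2 - Add two's complement:
Two's complement of 0010011: invert → 1101100, add 1 → 1101101
  0010111
+ 1101101
---------
 10000100  (end carry out of the top bit = 1)
Discarding the end carry: 0000100
Decimal check:
  0010111 = 16 + 4 + 2 + 1 = 23
  0010011 = 16 + 2 + 1 = 19
  23 - 19 = 4, and 0000100 = 4 ✓



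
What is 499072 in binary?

Using repeated division by 2:
499072 ÷ 2 = 249536 remainder 0
249536 ÷ 2 = 124768 remainder 0
124768 ÷ 2 = 62384 remainder 0
62384 ÷ 2 = 31192 remainder 0
31192 ÷ 2 = 15596 remainder 0
15596 ÷ 2 = 7798 remainder 0
7798 ÷ 2 = 3899 remainder 0
3899 ÷ 2 = 1949 remainder 1
1949 ÷ 2 = 974 remainder 1
974 ÷ 2 = 487 remainder 0
487 ÷ 2 = 243 remainder 1
243 ÷ 2 = 121 remainder 1
121 ÷ 2 = 60 remainder 1
60 ÷ 2 = 30 remainder 0
30 ÷ 2 = 15 remainder 0
15 ÷ 2 = 7 remainder 1
7 ÷ 2 = 3 remainder 1
3 ÷ 2 = 1 remainder 1
1 ÷ 2 = 0 remainder 1
Reading remainders bottom to top: 1111001110110000000



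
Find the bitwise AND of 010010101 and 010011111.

AND: 1 only when both bits are 1
  010010101
& 010011111
-----------
  010010101
Decimal: 149 & 159 = 149



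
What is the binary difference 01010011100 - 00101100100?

Method 1 - Direct subtraction (column by column from the right: bit − bit − borrow-in; if negative, add 2 and borrow 1 from the next column):
borrow: 01011000000
        01010011100
-       00101100100
-------------------
        00100111000

Method 2 - Add two's complement:
Two's complement of 00101100100: invert → 11010011011, add 1 → 11010011100
  01010011100
+ 11010011100
-------------
 100100111000  (end carry out of the top bit = 1)
Discarding the end carry: 00100111000
Decimal check:
  01010011100 = 512 + 128 + 16 + 8 + 4 = 668
  00101100100 = 256 + 64 + 32 + 4 = 356
  668 - 356 = 312, and 00100111000 = 256 + 32 + 16 + 8 = 312 ✓



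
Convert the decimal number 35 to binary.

Using repeated division by 2:
35 ÷ 2 = 17 remainder 1
17 ÷ 2 = 8 remainder 1
8 ÷ 2 = 4 remainder 0
4 ÷ 2 = 2 remainder 0
2 ÷ 2 = 1 remainder 0
1 ÷ 2 = 0 remainder 1
Reading remainders bottom to top: 100011



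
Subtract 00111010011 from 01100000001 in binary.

Method 1 - Direct subtraction (column by column from the right: bit − bit − borrow-in; if negative, add 2 and borrow 1 from the next column):
borrow: 01111111100
        01100000001
-       00111010011
-------------------
        00100101110

Method 2 - Add two's complement:
Two's complement of 00111010011: invert → 11000101100, add 1 → 11000101101
  01100000001
+ 11000101101
-------------
 100100101110  (end carry out of the top bit = 1)
Discarding the end carry: 00100101110
Decimal check:
  01100000001 = 512 + 256 + 1 = 769
  00111010011 = 256 + 128 + 64 + 16 + 2 + 1 = 467
  769 - 467 = 302, and 00100101110 = 256 + 32 + 8 + 4 + 2 = 302 ✓



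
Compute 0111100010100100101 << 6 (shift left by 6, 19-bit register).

Original: 0111100010100100101 (decimal 247077)
Shift left by 6 positions
Append 6 zeros on the right and drop the 6 high bits that overflow the 19-bit width
Result: 0010100100101000000 (decimal 84288)
Equivalent: 247077 << 6 = 247077 × 2^6 = 15812928, truncated to 19 bits = 84288



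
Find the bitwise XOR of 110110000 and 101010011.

XOR: 1 when bits differ
  110110000
^ 101010011
-----------
  011100011
Decimal: 432 ^ 339 = 227



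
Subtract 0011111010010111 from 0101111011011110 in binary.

Method 1 - Direct subtraction (column by column from the right: bit − bit − borrow-in; if negative, add 2 and borrow 1 from the next column):
borrow: 0100000000001110
        0101111011011110
-       0011111010010111
------------------------
        0010000001000111

Method 2 - Add two's complement:
Two's complement of 0011111010010111: invert → 1100000101101000, add 1 → 1100000101101001
  0101111011011110
+ 1100000101101001
------------------
 10010000001000111  (end carry out of the top bit = 1)
Discarding the end carry: 0010000001000111
Decimal check:
  0101111011011110 = 16384 + 4096 + 2048 + 1024 + 512 + 128 + 64 + 16 + 8 + 4 + 2 = 24286
  0011111010010111 = 8192 + 4096 + 2048 + 1024 + 512 + 128 + 16 + 4 + 2 + 1 = 16023
  24286 - 16023 = 8263, and 0010000001000111 = 8192 + 64 + 4 + 2 + 1 = 8263 ✓



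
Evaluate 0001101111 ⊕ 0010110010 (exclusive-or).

XOR: 1 when bits differ
  0001101111
^ 0010110010
------------
  0011011101
Decimal: 111 ^ 178 = 221



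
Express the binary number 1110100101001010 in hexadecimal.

Group into 4-bit nibbles from right:
  1110 = E
  1001 = 9
  0100 = 4
  1010 = A
Result: E94A



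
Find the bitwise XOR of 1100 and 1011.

XOR: 1 when bits differ
  1100
^ 1011
------
  0111
Decimal: 12 ^ 11 = 7



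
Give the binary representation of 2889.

Using repeated division by 2:
2889 ÷ 2 = 1444 remainder 1
1444 ÷ 2 = 722 remainder 0
722 ÷ 2 = 361 remainder 0
361 ÷ 2 = 180 remainder 1
180 ÷ 2 = 90 remainder 0
90 ÷ 2 = 45 remainder 0
45 ÷ 2 = 22 remainder 1
22 ÷ 2 = 11 remainder 0
11 ÷ 2 = 5 remainder 1
5 ÷ 2 = 2 remainder 1
2 ÷ 2 = 1 remainder 0
1 ÷ 2 = 0 remainder 1
Reading remainders bottom to top: 101101001001



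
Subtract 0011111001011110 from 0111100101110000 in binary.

Method 1 - Direct subtraction (column by column from the right: bit − bit − borrow-in; if negative, add 2 and borrow 1 from the next column):
borrow: 0111110000111100
        0111100101110000
-       0011111001011110
------------------------
        0011101100010010

Method 2 - Add two's complement:
Two's complement of 0011111001011110: invert → 1100000110100001, add 1 → 1100000110100010
  0111100101110000
+ 1100000110100010
------------------
 10011101100010010  (end carry out of the top bit = 1)
Discarding the end carry: 0011101100010010
Decimal check:
  0111100101110000 = 16384 + 8192 + 4096 + 2048 + 256 + 64 + 32 + 16 = 31088
  0011111001011110 = 8192 + 4096 + 2048 + 1024 + 512 + 64 + 16 + 8 + 4 + 2 = 15966
  31088 - 15966 = 15122, and 0011101100010010 = 8192 + 4096 + 2048 + 512 + 256 + 16 + 2 = 15122 ✓



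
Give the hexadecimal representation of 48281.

Using repeated division by 16 (digits 10–15 are A–F):
48281 ÷ 16 = 3017 remainder 9
3017 ÷ 16 = 188 remainder 9
188 ÷ 16 = 11 remainder 12 (C)
11 ÷ 16 = 0 remainder 11 (B)
Reading remainders bottom to top: BC99



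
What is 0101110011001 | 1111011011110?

OR: 1 when either bit is 1
  0101110011001
| 1111011011110
---------------
  1111111011111
Decimal: 2969 | 7902 = 8159



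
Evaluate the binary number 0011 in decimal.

Sum of powers of 2 for each 1-bit:
2^0 + 2^1
= 1 + 2
= 3



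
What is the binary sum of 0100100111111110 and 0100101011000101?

Add column by column from the right: bit + bit + carry-in; write the sum mod 2, carry 1 when the sum is 2 or 3.
carry:  1001011111111000
        0100100111111110
+       0100101011000101
------------------------
       01001010011000011
(the carry out of the leftmost column, 0, becomes the leading bit)
Decimal check:
  0100100111111110 = 16384 + 2048 + 256 + 128 + 64 + 32 + 16 + 8 + 4 + 2 = 18942
  0100101011000101 = 16384 + 2048 + 512 + 128 + 64 + 4 + 1 = 19141
  18942 + 19141 = 38083, and 01001010011000011 = 32768 + 4096 + 1024 + 128 + 64 + 2 + 1 = 38083 ✓



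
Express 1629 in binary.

Using repeated division by 2:
1629 ÷ 2 = 814 remainder 1
814 ÷ 2 = 407 remainder 0
407 ÷ 2 = 203 remainder 1
203 ÷ 2 = 101 remainder 1
101 ÷ 2 = 50 remainder 1
50 ÷ 2 = 25 remainder 0
25 ÷ 2 = 12 remainder 1
12 ÷ 2 = 6 remainder 0
6 ÷ 2 = 3 remainder 0
3 ÷ 2 = 1 remainder 1
1 ÷ 2 = 0 remainder 1
Reading remainders bottom to top: 11001011101



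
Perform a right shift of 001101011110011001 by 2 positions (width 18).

Original: 001101011110011001 (decimal 55193)
Shift right by 2 positions
Drop the 2 low bits; fill with zeros on the left
Result: 000011010111100110 (decimal 13798)
Equivalent: 55193 >> 2 = 55193 ÷ 2^2 = 13798



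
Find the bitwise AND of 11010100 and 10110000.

AND: 1 only when both bits are 1
  11010100
& 10110000
----------
  10010000
Decimal: 212 & 176 = 144



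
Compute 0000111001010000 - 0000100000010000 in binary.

Method 1 - Direct subtraction (column by column from the right: bit − bit − borrow-in; if negative, add 2 and borrow 1 from the next column):
borrow: 0000000000000000
        0000111001010000
-       0000100000010000
------------------------
        0000011001000000

Method 2 - Add two's complement:
Two's complement of 0000100000010000: invert → 1111011111101111, add 1 → 1111011111110000
  0000111001010000
+ 1111011111110000
------------------
 10000011001000000  (end carry out of the top bit = 1)
Discarding the end carry: 0000011001000000
Decimal check:
  0000111001010000 = 2048 + 1024 + 512 + 64 + 16 = 3664
  0000100000010000 = 2048 + 16 = 2064
  3664 - 2064 = 1600, and 0000011001000000 = 1024 + 512 + 64 = 1600 ✓



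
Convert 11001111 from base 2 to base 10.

Sum of powers of 2 for each 1-bit:
2^0 + 2^1 + 2^2 + 2^3 + 2^6 + 2^7
= 1 + 2 + 4 + 8 + 64 + 128
= 207



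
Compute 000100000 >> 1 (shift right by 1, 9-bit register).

Original: 000100000 (decimal 32)
Shift right by 1 position
Drop the 1 low bit; fill with zero on the left
Result: 000010000 (decimal 16)
Equivalent: 32 >> 1 = 32 ÷ 2^1 = 16



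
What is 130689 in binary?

Using repeated division by 2:
130689 ÷ 2 = 65344 remainder 1
65344 ÷ 2 = 32672 remainder 0
32672 ÷ 2 = 16336 remainder 0
16336 ÷ 2 = 8168 remainder 0
8168 ÷ 2 = 4084 remainder 0
4084 ÷ 2 = 2042 remainder 0
2042 ÷ 2 = 1021 remainder 0
1021 ÷ 2 = 510 remainder 1
510 ÷ 2 = 255 remainder 0
255 ÷ 2 = 127 remainder 1
127 ÷ 2 = 63 remainder 1
63 ÷ 2 = 31 remainder 1
31 ÷ 2 = 15 remainder 1
15 ÷ 2 = 7 remainder 1
7 ÷ 2 = 3 remainder 1
3 ÷ 2 = 1 remainder 1
1 ÷ 2 = 0 remainder 1
Reading remainders bottom to top: 11111111010000001



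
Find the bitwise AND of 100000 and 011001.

AND: 1 only when both bits are 1
  100000
& 011001
--------
  000000
Decimal: 32 & 25 = 0



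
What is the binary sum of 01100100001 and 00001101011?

Add column by column from the right: bit + bit + carry-in; write the sum mod 2, carry 1 when the sum is 2 or 3.
carry:  00011000110
        01100100001
+       00001101011
-------------------
       001110001100
(the carry out of the leftmost column, 0, becomes the leading bit)
Decimal check:
  01100100001 = 512 + 256 + 32 + 1 = 801
  00001101011 = 64 + 32 + 8 + 2 + 1 = 107
  801 + 107 = 908, and 001110001100 = 512 + 256 + 128 + 8 + 4 = 908 ✓



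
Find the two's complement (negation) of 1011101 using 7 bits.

Original (sign bit 1, negative): 1011101
Step 1 - Invert all bits: 0100010
Step 2 - Add 1: 0100011
Verification: 1011101 + 0100011 = 10000000; discarding the end carry (carry out of the top bit) leaves the 7-bit value 0000000, as required for x + (-x)



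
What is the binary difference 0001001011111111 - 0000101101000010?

Method 1 - Direct subtraction (column by column from the right: bit − bit − borrow-in; if negative, add 2 and borrow 1 from the next column):
borrow: 0001111000000000
        0001001011111111
-       0000101101000010
------------------------
        0000011110111101

Method 2 - Add two's complement:
Two's complement of 0000101101000010: invert → 1111010010111101, add 1 → 1111010010111110
  0001001011111111
+ 1111010010111110
------------------
 10000011110111101  (end carry out of the top bit = 1)
Discarding the end carry: 0000011110111101
Decimal check:
  0001001011111111 = 4096 + 512 + 128 + 64 + 32 + 16 + 8 + 4 + 2 + 1 = 4863
  0000101101000010 = 2048 + 512 + 256 + 64 + 2 = 2882
  4863 - 2882 = 1981, and 0000011110111101 = 1024 + 512 + 256 + 128 + 32 + 16 + 8 + 4 + 1 = 1981 ✓



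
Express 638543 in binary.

Using repeated division by 2:
638543 ÷ 2 = 319271 remainder 1
319271 ÷ 2 = 159635 remainder 1
159635 ÷ 2 = 79817 remainder 1
79817 ÷ 2 = 39908 remainder 1
39908 ÷ 2 = 19954 remainder 0
19954 ÷ 2 = 9977 remainder 0
9977 ÷ 2 = 4988 remainder 1
4988 ÷ 2 = 2494 remainder 0
2494 ÷ 2 = 1247 remainder 0
1247 ÷ 2 = 623 remainder 1
623 ÷ 2 = 311 remainder 1
311 ÷ 2 = 155 remainder 1
155 ÷ 2 = 77 remainder 1
77 ÷ 2 = 38 remainder 1
38 ÷ 2 = 19 remainder 0
19 ÷ 2 = 9 remainder 1
9 ÷ 2 = 4 remainder 1
4 ÷ 2 = 2 remainder 0
2 ÷ 2 = 1 remainder 0
1 ÷ 2 = 0 remainder 1
Reading remainders bottom to top: 10011011111001001111



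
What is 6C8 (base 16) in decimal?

Expand by place value (powers of 16):
Digit values: C = 12
6C8 = 6 × 16^2 + 12 × 16^1 + 8 × 16^0
= 6 × 256 + 12 × 16 + 8 × 1
= 1536 + 192 + 8
= 1736



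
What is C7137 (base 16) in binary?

Convert each hex digit to 4 bits:
  C = 1100
  7 = 0111
  1 = 0001
  3 = 0011
  7 = 0111
Concatenate: 11000111000100110111



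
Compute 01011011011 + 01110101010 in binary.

Add column by column from the right: bit + bit + carry-in; write the sum mod 2, carry 1 when the sum is 2 or 3.
carry:  11111110100
        01011011011
+       01110101010
-------------------
       011010000101
(the carry out of the leftmost column, 0, becomes the leading bit)
Decimal check:
  01011011011 = 512 + 128 + 64 + 16 + 8 + 2 + 1 = 731
  01110101010 = 512 + 256 + 128 + 32 + 8 + 2 = 938
  731 + 938 = 1669, and 011010000101 = 1024 + 512 + 128 + 4 + 1 = 1669 ✓



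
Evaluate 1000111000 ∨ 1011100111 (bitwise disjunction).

OR: 1 when either bit is 1
  1000111000
| 1011100111
------------
  1011111111
Decimal: 568 | 743 = 767



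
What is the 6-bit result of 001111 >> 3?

Original: 001111 (decimal 15)
Shift right by 3 positions
Drop the 3 low bits; fill with zeros on the left
Result: 000001 (decimal 1)
Equivalent: 15 >> 3 = 15 ÷ 2^3 = 1



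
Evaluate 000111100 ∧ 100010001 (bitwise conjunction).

AND: 1 only when both bits are 1
  000111100
& 100010001
-----------
  000010000
Decimal: 60 & 273 = 16



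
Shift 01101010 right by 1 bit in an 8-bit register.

Original: 01101010 (decimal 106)
Shift right by 1 position
Drop the 1 low bit; fill with zero on the left
Result: 00110101 (decimal 53)
Equivalent: 106 >> 1 = 106 ÷ 2^1 = 53



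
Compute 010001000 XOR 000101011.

XOR: 1 when bits differ
  010001000
^ 000101011
-----------
  010100011
Decimal: 136 ^ 43 = 163



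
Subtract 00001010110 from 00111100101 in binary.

Method 1 - Direct subtraction (column by column from the right: bit − bit − borrow-in; if negative, add 2 and borrow 1 from the next column):
borrow: 00000111100
        00111100101
-       00001010110
-------------------
        00110001111

Method 2 - Add two's complement:
Two's complement of 00001010110: invert → 11110101001, add 1 → 11110101010
  00111100101
+ 11110101010
-------------
 100110001111  (end carry out of the top bit = 1)
Discarding the end carry: 00110001111
Decimal check:
  00111100101 = 256 + 128 + 64 + 32 + 4 + 1 = 485
  00001010110 = 64 + 16 + 4 + 2 = 86
  485 - 86 = 399, and 00110001111 = 256 + 128 + 8 + 4 + 2 + 1 = 399 ✓



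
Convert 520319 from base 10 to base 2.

Using repeated division by 2:
520319 ÷ 2 = 260159 remainder 1
260159 ÷ 2 = 130079 remainder 1
130079 ÷ 2 = 65039 remainder 1
65039 ÷ 2 = 32519 remainder 1
32519 ÷ 2 = 16259 remainder 1
16259 ÷ 2 = 8129 remainder 1
8129 ÷ 2 = 4064 remainder 1
4064 ÷ 2 = 2032 remainder 0
2032 ÷ 2 = 1016 remainder 0
1016 ÷ 2 = 508 remainder 0
508 ÷ 2 = 254 remainder 0
254 ÷ 2 = 127 remainder 0
127 ÷ 2 = 63 remainder 1
63 ÷ 2 = 31 remainder 1
31 ÷ 2 = 15 remainder 1
15 ÷ 2 = 7 remainder 1
7 ÷ 2 = 3 remainder 1
3 ÷ 2 = 1 remainder 1
1 ÷ 2 = 0 remainder 1
Reading remainders bottom to top: 1111111000001111111



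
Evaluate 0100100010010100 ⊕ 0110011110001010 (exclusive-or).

XOR: 1 when bits differ
  0100100010010100
^ 0110011110001010
------------------
  0010111100011110
Decimal: 18580 ^ 26506 = 12062



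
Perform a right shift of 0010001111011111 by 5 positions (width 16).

Original: 0010001111011111 (decimal 9183)
Shift right by 5 positions
Drop the 5 low bits; fill with zeros on the left
Result: 0000000100011110 (decimal 286)
Equivalent: 9183 >> 5 = 9183 ÷ 2^5 = 286



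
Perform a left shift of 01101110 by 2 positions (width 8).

Original: 01101110 (decimal 110)
Shift left by 2 positions
Append 2 zeros on the right and drop the 2 high bits that overflow the 8-bit width
Result: 10111000 (decimal 184)
Equivalent: 110 << 2 = 110 × 2^2 = 440, truncated to 8 bits = 184



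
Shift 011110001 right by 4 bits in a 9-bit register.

Original: 011110001 (decimal 241)
Shift right by 4 positions
Drop the 4 low bits; fill with zeros on the left
Result: 000001111 (decimal 15)
Equivalent: 241 >> 4 = 241 ÷ 2^4 = 15



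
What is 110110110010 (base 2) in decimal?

Sum of powers of 2 for each 1-bit:
2^1 + 2^4 + 2^5 + 2^7 + 2^8 + 2^10 + 2^11
= 2 + 16 + 32 + 128 + 256 + 1024 + 2048
= 3506



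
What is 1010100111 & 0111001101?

AND: 1 only when both bits are 1
  1010100111
& 0111001101
------------
  0010000101
Decimal: 679 & 461 = 133



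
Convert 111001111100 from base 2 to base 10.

Sum of powers of 2 for each 1-bit:
2^2 + 2^3 + 2^4 + 2^5 + 2^6 + 2^9 + 2^10 + 2^11
= 4 + 8 + 16 + 32 + 64 + 512 + 1024 + 2048
= 3708



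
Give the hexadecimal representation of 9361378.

Using repeated division by 16 (digits 10–15 are A–F):
9361378 ÷ 16 = 585086 remainder 2
585086 ÷ 16 = 36567 remainder 14 (E)
36567 ÷ 16 = 2285 remainder 7
2285 ÷ 16 = 142 remainder 13 (D)
142 ÷ 16 = 8 remainder 14 (E)
8 ÷ 16 = 0 remainder 8
Reading remainders bottom to top: 8ED7E2



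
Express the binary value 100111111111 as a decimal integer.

Sum of powers of 2 for each 1-bit:
2^0 + 2^1 + 2^2 + 2^3 + 2^4 + 2^5 + 2^6 + 2^7 + 2^8 + 2^11
= 1 + 2 + 4 + 8 + 16 + 32 + 64 + 128 + 256 + 2048
= 2559



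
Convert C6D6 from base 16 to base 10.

Expand by place value (powers of 16):
Digit values: C = 12, D = 13
C6D6 = 12 × 16^3 + 6 × 16^2 + 13 × 16^1 + 6 × 16^0
= 12 × 4096 + 6 × 256 + 13 × 16 + 6 × 1
= 49152 + 1536 + 208 + 6
= 50902



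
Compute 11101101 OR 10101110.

OR: 1 when either bit is 1
  11101101
| 10101110
----------
  11101111
Decimal: 237 | 174 = 239



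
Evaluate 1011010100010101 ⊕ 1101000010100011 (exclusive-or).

XOR: 1 when bits differ
  1011010100010101
^ 1101000010100011
------------------
  0110010110110110
Decimal: 46357 ^ 53411 = 26038



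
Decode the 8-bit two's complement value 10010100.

Binary: 10010100
Sign bit: 1 (negative)
Invert: 01101011
Add 1:  01101100
Magnitude: 01101100 = 64 + 32 + 8 + 4 = 108
Value: -108



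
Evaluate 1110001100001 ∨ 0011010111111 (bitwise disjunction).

OR: 1 when either bit is 1
  1110001100001
| 0011010111111
---------------
  1111011111111
Decimal: 7265 | 1727 = 7935



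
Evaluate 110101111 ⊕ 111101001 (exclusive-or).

XOR: 1 when bits differ
  110101111
^ 111101001
-----------
  001000110
Decimal: 431 ^ 489 = 70



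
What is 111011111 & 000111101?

AND: 1 only when both bits are 1
  111011111
& 000111101
-----------
  000011101
Decimal: 479 & 61 = 29



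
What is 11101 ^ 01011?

XOR: 1 when bits differ
  11101
^ 01011
-------
  10110
Decimal: 29 ^ 11 = 22



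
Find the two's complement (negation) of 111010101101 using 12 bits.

Original (sign bit 1, negative): 111010101101
Step 1 - Invert all bits: 000101010010
Step 2 - Add 1: 000101010011
Verification: 111010101101 + 000101010011 = 1000000000000; discarding the end carry (carry out of the top bit) leaves the 12-bit value 000000000000, as required for x + (-x)



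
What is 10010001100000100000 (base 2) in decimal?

Sum of powers of 2 for each 1-bit:
2^5 + 2^11 + 2^12 + 2^16 + 2^19
= 32 + 2048 + 4096 + 65536 + 524288
= 596000



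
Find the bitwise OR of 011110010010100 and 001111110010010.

OR: 1 when either bit is 1
  011110010010100
| 001111110010010
-----------------
  011111110010110
Decimal: 15508 | 8082 = 16278



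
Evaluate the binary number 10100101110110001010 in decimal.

Sum of powers of 2 for each 1-bit:
2^1 + 2^3 + 2^7 + 2^8 + 2^10 + 2^11 + 2^12 + 2^14 + 2^17 + 2^19
= 2 + 8 + 128 + 256 + 1024 + 2048 + 4096 + 16384 + 131072 + 524288
= 679306



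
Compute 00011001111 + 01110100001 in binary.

Add column by column from the right: bit + bit + carry-in; write the sum mod 2, carry 1 when the sum is 2 or 3.
carry:  11100011110
        00011001111
+       01110100001
-------------------
       010001110000
(the carry out of the leftmost column, 0, becomes the leading bit)
Decimal check:
  00011001111 = 128 + 64 + 8 + 4 + 2 + 1 = 207
  01110100001 = 512 + 256 + 128 + 32 + 1 = 929
  207 + 929 = 1136, and 010001110000 = 1024 + 64 + 32 + 16 = 1136 ✓



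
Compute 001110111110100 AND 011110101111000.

AND: 1 only when both bits are 1
  001110111110100
& 011110101111000
-----------------
  001110101110000
Decimal: 7668 & 15736 = 7536



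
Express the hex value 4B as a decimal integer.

Expand by place value (powers of 16):
Digit values: B = 11
4B = 4 × 16^1 + 11 × 16^0
= 4 × 16 + 11 × 1
= 64 + 11
= 75



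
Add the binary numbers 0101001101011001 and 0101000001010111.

Add column by column from the right: bit + bit + carry-in; write the sum mod 2, carry 1 when the sum is 2 or 3.
carry:  1010000010111110
        0101001101011001
+       0101000001010111
------------------------
       01010001110110000
(the carry out of the leftmost column, 0, becomes the leading bit)
Decimal check:
  0101001101011001 = 16384 + 4096 + 512 + 256 + 64 + 16 + 8 + 1 = 21337
  0101000001010111 = 16384 + 4096 + 64 + 16 + 4 + 2 + 1 = 20567
  21337 + 20567 = 41904, and 01010001110110000 = 32768 + 8192 + 512 + 256 + 128 + 32 + 16 = 41904 ✓

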